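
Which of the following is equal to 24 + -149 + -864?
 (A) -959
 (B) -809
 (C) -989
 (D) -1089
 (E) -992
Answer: C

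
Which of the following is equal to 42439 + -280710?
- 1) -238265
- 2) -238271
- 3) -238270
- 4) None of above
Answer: 2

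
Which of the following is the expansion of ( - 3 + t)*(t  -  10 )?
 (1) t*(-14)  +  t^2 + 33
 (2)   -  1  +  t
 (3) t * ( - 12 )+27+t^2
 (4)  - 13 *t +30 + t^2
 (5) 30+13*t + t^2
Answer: 4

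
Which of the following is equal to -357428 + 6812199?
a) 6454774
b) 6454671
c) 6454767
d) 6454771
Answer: d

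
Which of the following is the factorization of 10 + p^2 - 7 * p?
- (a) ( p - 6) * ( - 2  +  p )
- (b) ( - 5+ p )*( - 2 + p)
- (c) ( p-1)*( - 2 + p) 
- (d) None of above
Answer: b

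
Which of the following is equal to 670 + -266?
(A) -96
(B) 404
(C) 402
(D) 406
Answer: B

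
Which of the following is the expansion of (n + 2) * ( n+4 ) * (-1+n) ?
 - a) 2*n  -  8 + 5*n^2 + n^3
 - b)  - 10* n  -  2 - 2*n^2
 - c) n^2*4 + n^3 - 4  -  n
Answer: a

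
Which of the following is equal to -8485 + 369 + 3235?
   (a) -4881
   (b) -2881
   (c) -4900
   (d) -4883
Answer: a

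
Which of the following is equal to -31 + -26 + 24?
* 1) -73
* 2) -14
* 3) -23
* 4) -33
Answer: 4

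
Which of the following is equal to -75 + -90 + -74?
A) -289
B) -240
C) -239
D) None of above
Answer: C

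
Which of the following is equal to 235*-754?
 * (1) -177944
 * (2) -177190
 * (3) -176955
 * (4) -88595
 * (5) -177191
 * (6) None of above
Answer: 2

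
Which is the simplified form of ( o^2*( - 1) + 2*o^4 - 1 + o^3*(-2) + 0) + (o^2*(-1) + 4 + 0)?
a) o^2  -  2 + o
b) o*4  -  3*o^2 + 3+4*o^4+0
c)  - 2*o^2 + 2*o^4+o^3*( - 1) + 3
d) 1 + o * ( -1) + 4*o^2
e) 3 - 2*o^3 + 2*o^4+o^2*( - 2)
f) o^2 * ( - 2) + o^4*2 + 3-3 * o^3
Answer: e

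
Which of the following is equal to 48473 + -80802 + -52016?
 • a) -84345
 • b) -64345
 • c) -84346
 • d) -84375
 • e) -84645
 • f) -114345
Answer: a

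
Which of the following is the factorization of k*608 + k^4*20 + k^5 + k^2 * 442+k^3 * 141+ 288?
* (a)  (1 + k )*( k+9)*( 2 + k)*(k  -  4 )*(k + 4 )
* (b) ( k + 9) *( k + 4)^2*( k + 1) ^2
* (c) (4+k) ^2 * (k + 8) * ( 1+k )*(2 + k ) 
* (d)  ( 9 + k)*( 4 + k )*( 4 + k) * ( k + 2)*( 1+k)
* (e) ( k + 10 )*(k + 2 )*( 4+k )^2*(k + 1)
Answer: d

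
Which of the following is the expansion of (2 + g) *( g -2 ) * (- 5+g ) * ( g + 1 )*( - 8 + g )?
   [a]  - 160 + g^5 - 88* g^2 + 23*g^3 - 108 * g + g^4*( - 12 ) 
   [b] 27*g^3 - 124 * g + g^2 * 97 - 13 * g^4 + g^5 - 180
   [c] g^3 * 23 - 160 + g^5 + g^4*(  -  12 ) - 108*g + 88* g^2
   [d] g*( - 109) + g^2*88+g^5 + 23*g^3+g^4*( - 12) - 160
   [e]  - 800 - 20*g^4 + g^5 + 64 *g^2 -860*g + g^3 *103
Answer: c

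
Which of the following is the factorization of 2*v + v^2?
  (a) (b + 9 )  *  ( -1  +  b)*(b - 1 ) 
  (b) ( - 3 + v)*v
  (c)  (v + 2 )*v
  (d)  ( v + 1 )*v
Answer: c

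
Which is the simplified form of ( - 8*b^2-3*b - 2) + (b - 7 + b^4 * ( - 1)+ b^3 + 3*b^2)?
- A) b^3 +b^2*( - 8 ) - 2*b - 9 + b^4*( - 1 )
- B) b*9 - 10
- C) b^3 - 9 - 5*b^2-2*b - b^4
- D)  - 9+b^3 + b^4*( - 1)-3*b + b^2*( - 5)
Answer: C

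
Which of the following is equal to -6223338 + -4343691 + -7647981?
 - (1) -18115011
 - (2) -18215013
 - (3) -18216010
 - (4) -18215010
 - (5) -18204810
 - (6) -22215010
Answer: 4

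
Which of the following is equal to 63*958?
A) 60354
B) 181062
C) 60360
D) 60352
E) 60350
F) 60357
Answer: A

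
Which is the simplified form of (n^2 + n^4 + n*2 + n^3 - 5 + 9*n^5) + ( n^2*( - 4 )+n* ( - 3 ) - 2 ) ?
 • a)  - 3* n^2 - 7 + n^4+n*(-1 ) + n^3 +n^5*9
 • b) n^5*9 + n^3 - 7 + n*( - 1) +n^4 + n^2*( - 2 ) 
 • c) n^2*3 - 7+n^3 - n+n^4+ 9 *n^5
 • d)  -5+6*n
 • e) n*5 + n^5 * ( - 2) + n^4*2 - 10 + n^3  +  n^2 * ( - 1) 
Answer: a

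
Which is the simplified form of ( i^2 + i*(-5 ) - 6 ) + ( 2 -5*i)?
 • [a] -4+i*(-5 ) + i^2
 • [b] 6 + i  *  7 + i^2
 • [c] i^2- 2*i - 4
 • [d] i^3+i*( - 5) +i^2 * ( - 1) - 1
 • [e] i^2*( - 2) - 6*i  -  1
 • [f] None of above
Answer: f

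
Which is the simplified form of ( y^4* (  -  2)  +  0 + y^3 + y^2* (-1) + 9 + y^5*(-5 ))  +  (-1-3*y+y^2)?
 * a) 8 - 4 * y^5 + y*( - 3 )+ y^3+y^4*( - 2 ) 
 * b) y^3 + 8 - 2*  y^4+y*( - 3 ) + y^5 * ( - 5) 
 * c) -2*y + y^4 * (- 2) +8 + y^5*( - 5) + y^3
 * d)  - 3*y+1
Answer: b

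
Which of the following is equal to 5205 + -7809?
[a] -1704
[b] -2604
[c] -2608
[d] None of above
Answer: b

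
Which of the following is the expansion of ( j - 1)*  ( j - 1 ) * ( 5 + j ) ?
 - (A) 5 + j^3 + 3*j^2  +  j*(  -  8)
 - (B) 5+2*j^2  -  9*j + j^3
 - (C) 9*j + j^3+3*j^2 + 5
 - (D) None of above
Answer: D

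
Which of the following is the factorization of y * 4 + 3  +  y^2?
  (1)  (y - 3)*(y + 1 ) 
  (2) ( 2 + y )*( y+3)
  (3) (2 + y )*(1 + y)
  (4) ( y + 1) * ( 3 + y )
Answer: 4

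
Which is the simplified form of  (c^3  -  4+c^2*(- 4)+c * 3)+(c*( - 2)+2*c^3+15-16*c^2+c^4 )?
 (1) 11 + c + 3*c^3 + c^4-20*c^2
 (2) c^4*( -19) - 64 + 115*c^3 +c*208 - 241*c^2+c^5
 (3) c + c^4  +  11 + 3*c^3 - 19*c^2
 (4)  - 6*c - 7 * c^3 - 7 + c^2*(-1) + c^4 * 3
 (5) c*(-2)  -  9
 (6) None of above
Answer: 1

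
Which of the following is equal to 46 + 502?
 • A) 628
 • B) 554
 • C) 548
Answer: C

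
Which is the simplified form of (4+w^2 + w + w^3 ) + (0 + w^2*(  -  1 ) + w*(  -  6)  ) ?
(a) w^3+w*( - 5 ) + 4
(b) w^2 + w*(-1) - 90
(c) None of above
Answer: a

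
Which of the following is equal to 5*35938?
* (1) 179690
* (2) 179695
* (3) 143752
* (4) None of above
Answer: 1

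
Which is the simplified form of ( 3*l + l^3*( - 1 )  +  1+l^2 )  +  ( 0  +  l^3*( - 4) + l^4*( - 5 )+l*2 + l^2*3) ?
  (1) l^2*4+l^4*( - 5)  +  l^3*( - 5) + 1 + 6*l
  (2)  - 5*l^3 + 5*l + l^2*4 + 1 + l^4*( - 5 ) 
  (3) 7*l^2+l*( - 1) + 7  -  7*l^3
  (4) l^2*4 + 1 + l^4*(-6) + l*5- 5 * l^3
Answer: 2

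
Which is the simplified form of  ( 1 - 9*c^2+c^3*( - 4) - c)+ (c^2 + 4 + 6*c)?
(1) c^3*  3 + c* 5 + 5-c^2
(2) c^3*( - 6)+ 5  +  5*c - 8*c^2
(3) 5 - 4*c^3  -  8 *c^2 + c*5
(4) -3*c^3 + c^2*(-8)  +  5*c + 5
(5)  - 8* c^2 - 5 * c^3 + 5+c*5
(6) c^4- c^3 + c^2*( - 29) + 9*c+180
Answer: 3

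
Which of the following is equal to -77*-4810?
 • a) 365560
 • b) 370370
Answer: b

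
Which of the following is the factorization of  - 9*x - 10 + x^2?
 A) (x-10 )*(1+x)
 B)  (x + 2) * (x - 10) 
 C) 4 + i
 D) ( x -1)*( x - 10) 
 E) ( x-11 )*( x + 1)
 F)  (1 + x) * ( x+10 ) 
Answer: A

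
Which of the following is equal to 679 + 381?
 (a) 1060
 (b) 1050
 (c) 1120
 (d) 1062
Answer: a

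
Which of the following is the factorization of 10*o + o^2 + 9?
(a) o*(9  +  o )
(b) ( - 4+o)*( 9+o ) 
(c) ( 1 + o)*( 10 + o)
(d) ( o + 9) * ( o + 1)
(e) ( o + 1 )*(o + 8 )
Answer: d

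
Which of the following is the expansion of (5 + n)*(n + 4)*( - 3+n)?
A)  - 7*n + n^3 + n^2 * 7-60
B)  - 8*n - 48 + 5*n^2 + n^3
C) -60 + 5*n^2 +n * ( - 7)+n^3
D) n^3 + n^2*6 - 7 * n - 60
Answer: D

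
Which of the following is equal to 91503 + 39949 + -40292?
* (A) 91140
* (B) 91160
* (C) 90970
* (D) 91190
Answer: B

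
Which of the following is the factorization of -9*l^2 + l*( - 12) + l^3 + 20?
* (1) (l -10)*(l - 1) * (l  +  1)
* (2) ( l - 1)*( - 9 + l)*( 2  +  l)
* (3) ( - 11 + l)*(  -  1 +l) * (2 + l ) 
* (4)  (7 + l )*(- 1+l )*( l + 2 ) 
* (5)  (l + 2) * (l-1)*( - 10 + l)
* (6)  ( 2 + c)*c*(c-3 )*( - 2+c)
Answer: 5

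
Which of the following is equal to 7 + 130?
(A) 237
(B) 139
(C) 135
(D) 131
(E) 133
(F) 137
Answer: F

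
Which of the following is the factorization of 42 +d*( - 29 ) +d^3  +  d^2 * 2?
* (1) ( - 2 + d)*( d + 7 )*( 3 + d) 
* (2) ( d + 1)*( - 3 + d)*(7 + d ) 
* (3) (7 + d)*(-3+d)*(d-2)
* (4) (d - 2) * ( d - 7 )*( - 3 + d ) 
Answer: 3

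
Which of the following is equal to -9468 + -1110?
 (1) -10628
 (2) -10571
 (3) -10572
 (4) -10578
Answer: 4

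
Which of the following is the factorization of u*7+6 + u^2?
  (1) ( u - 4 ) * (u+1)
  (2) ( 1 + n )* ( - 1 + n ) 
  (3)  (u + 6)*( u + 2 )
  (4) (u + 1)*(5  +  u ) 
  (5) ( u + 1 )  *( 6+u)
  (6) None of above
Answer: 5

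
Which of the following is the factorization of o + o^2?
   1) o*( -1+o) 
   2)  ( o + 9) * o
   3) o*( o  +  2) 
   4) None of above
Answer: 4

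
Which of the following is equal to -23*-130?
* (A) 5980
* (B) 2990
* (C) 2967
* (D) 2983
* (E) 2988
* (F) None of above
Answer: B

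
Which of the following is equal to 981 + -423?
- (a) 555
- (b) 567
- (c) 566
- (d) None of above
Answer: d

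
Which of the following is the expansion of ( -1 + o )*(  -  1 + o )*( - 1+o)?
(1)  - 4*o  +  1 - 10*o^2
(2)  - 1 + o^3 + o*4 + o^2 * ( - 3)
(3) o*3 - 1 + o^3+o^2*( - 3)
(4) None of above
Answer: 3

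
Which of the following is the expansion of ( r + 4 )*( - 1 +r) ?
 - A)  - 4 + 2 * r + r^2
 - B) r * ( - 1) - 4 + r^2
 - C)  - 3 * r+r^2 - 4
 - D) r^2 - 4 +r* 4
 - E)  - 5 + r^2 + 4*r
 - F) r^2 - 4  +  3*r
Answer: F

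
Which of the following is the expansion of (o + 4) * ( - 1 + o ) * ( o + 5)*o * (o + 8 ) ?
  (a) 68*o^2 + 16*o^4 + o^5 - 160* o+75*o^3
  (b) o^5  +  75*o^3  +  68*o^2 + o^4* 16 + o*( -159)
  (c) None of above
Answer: a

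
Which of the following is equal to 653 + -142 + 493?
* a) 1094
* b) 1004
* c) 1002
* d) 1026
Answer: b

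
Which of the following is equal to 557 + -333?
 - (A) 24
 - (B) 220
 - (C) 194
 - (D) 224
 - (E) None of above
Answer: D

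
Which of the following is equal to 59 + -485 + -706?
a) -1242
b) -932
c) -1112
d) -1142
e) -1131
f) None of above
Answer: f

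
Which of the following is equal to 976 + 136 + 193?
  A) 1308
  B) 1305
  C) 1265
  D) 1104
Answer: B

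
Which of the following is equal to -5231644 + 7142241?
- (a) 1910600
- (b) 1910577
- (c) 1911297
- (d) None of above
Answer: d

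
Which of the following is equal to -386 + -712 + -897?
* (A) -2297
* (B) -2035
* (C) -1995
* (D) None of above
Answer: C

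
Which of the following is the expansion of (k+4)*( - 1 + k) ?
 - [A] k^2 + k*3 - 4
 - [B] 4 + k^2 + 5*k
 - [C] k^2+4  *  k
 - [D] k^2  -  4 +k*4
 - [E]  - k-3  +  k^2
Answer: A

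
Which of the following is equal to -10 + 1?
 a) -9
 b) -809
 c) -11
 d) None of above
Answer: a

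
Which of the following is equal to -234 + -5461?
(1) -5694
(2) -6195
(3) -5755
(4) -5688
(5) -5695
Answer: 5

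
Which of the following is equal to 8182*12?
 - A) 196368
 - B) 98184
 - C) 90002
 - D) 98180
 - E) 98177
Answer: B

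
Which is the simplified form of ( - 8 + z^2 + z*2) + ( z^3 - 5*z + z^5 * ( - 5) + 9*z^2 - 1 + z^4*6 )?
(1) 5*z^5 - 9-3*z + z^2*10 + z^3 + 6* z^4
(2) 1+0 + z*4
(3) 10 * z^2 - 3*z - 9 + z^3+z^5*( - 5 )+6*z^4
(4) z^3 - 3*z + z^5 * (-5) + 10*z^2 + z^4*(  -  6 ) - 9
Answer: 3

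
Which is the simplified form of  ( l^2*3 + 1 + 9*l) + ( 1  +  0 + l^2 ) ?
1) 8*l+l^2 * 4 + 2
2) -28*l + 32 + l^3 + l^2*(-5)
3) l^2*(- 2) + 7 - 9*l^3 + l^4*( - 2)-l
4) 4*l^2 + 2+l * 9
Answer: 4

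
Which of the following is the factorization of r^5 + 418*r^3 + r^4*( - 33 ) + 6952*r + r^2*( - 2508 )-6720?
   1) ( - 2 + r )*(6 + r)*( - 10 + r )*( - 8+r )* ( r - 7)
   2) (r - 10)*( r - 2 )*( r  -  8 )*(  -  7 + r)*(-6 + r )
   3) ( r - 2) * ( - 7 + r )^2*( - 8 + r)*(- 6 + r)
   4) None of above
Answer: 2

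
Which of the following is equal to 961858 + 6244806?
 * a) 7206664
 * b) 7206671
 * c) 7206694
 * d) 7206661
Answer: a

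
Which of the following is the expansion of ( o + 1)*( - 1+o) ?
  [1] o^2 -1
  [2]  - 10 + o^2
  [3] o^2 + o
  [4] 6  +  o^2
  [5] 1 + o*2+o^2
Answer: 1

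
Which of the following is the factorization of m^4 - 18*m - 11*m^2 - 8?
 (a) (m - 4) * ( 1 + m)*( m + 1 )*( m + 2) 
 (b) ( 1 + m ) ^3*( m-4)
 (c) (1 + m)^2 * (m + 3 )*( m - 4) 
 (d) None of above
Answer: a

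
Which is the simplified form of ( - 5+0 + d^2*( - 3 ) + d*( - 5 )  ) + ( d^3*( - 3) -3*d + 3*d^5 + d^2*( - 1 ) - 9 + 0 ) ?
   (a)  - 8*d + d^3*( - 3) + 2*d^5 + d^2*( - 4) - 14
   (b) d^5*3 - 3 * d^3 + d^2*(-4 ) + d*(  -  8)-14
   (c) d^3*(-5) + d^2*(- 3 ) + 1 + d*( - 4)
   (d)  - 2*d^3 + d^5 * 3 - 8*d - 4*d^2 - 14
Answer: b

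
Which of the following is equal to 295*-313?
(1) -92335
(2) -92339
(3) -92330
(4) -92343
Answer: 1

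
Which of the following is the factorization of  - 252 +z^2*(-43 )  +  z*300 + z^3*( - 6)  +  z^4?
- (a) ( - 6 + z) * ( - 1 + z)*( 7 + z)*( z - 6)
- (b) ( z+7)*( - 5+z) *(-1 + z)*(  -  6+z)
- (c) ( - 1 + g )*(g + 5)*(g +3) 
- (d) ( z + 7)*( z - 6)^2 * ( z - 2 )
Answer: a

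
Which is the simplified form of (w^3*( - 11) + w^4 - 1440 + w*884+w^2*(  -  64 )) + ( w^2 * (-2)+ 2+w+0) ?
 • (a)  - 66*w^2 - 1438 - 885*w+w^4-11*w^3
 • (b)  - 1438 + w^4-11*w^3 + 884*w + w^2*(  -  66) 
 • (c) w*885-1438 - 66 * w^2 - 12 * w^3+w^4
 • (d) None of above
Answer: d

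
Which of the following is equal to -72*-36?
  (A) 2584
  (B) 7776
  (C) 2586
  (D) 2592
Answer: D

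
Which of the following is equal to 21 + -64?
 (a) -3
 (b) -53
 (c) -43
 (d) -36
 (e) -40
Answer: c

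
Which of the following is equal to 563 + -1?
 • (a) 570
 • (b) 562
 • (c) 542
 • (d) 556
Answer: b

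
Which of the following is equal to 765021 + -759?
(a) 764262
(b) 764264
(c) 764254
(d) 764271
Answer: a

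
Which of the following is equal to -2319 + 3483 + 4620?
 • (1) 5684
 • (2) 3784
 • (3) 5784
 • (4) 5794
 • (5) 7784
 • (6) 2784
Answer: 3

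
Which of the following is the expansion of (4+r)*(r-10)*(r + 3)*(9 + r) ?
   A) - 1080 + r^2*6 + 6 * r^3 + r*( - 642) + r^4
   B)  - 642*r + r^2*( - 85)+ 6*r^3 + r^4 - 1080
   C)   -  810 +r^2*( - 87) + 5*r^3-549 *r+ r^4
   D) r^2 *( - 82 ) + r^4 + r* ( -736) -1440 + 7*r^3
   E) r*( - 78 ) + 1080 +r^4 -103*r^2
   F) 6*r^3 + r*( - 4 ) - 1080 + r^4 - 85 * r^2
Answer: B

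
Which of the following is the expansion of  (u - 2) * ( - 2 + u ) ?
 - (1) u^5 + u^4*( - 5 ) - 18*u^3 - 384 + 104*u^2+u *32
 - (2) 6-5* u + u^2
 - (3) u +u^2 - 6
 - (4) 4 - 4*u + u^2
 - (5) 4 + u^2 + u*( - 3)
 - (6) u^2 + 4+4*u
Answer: 4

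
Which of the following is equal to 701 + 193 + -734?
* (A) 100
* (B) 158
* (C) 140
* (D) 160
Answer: D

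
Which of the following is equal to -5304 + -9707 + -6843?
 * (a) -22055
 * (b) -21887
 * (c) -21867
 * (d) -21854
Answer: d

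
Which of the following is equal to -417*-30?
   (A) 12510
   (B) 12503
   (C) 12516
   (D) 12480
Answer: A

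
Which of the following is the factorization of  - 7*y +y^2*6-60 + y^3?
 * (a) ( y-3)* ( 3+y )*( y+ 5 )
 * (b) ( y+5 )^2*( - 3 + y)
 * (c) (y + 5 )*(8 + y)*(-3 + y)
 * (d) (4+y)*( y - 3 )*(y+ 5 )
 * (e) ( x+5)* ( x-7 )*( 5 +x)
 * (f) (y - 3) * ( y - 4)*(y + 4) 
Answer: d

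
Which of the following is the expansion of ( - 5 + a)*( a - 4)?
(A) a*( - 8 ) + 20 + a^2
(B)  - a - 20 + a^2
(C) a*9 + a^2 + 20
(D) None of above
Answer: D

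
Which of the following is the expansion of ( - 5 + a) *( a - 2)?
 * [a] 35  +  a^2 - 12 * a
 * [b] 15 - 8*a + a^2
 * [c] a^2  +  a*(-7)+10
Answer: c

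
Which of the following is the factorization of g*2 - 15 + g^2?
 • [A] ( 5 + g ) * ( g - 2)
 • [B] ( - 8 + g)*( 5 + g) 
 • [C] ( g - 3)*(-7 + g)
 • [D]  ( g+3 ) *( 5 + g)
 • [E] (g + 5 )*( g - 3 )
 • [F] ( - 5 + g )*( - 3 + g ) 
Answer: E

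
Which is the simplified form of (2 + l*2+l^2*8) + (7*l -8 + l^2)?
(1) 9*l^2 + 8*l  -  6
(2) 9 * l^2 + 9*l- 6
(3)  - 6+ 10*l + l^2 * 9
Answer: 2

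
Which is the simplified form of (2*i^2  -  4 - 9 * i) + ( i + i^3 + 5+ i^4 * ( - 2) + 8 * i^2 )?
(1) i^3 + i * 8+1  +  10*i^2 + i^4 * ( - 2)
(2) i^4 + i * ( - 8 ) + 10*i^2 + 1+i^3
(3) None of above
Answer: 3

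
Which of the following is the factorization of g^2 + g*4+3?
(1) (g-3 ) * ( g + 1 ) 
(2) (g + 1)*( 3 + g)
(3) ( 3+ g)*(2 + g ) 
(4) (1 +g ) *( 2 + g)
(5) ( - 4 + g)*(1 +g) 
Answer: 2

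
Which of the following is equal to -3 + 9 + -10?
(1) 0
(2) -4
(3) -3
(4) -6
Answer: 2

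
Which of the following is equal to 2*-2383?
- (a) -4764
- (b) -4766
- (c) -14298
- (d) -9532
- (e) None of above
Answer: b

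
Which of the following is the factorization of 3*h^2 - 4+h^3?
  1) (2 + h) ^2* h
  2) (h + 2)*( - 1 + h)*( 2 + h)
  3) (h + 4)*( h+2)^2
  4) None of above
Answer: 2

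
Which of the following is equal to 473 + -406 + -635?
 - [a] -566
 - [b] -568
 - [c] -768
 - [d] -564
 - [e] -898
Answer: b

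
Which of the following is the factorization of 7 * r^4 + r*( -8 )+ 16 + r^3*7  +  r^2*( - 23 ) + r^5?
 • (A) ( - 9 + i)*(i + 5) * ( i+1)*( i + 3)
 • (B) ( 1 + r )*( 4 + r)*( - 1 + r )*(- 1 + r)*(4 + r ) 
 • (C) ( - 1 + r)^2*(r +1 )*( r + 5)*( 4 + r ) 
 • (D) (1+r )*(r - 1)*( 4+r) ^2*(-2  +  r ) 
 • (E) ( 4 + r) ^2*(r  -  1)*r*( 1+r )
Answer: B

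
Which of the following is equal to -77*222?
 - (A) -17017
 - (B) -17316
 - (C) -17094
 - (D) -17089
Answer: C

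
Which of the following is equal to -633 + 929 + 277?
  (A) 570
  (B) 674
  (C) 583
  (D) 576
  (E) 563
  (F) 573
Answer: F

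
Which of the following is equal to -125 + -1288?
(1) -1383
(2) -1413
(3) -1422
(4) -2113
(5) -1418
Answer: 2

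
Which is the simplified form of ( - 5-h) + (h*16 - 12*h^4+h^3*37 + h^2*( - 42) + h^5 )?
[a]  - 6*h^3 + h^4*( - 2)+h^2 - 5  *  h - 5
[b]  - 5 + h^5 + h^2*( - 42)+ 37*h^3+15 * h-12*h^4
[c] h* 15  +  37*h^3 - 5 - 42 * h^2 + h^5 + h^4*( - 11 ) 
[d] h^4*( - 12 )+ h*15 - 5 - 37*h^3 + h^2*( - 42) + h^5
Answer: b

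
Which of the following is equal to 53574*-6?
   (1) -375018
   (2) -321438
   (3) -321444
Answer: 3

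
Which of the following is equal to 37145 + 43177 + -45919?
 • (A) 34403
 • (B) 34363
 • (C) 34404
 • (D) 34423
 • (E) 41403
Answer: A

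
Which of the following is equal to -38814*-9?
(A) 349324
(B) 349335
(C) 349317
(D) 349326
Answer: D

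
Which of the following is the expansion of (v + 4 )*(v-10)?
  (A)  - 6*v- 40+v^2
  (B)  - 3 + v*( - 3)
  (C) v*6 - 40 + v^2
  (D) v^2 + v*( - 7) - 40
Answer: A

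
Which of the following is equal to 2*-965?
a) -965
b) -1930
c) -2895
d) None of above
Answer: b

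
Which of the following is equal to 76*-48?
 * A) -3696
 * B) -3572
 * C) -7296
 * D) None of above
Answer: D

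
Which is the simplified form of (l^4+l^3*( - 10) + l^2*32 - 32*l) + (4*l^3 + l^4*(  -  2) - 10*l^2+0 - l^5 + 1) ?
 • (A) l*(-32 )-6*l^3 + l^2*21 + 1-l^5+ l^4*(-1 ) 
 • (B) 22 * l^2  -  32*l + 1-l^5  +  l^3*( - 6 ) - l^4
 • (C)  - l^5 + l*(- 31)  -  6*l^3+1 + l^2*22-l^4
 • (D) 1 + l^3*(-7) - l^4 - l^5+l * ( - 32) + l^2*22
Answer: B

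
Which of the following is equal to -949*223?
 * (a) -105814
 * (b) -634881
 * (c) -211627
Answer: c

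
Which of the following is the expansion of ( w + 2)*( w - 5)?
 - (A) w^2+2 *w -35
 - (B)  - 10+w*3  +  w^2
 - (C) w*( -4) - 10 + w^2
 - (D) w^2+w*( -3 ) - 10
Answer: D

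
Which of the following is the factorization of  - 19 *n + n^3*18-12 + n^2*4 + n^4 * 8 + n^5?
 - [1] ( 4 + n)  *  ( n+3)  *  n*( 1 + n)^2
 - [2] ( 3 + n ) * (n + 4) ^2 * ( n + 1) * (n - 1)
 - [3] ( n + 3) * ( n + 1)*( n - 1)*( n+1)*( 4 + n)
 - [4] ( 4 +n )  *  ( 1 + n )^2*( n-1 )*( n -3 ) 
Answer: 3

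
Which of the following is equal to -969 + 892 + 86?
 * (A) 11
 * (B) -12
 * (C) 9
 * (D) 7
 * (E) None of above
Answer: C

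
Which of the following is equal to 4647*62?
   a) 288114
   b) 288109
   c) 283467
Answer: a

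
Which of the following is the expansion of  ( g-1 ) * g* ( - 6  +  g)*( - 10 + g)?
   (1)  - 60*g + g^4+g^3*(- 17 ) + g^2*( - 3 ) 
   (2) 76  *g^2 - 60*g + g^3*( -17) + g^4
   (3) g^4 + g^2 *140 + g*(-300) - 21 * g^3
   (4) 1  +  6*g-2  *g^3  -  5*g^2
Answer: 2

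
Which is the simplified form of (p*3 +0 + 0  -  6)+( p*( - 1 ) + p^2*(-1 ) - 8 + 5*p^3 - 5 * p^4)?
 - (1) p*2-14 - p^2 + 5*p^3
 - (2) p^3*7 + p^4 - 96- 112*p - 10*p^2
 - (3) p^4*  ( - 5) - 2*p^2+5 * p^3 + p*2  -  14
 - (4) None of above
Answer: 4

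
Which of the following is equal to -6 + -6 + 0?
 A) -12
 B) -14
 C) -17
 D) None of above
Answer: A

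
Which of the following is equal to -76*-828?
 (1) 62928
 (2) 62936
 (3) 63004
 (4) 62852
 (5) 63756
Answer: 1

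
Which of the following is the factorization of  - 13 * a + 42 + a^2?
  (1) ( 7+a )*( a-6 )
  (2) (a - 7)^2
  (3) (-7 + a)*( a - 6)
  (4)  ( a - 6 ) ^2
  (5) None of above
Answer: 3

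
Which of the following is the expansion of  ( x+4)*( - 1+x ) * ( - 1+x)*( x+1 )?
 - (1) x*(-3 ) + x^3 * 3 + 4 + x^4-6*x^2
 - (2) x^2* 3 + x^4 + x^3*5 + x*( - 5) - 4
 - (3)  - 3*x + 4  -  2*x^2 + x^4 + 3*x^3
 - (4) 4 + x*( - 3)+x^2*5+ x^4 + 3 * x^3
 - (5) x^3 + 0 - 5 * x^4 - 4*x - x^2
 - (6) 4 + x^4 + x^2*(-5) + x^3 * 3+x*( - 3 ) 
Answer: 6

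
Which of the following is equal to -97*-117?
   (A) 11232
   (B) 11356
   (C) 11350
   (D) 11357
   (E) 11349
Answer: E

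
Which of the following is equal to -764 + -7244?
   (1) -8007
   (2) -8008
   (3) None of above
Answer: 2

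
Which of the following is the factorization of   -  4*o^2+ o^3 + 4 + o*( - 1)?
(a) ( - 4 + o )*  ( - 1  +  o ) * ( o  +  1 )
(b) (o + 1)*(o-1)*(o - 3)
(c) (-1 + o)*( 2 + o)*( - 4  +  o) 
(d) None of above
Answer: a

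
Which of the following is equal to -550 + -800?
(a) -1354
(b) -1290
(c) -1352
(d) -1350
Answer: d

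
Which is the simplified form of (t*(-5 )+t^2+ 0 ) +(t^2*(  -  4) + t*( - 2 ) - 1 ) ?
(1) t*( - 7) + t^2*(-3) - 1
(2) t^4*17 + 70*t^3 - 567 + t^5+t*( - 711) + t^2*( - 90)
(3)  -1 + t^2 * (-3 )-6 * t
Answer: 1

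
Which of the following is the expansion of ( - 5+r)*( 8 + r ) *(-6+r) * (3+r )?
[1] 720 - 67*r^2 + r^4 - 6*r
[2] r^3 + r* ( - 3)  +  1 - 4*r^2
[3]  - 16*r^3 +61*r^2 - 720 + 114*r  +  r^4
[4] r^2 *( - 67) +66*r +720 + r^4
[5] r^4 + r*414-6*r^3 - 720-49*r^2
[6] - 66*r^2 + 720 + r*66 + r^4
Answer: 4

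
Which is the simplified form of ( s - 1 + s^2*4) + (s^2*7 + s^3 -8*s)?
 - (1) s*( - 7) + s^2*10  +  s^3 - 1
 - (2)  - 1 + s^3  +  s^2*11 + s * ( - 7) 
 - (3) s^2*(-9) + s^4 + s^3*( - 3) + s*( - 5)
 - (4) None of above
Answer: 2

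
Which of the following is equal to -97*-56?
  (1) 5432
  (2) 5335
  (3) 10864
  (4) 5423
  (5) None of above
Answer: 1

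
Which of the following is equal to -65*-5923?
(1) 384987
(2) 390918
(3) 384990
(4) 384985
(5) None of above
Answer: 5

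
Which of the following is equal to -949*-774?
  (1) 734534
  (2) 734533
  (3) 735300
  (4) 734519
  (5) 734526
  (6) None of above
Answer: 5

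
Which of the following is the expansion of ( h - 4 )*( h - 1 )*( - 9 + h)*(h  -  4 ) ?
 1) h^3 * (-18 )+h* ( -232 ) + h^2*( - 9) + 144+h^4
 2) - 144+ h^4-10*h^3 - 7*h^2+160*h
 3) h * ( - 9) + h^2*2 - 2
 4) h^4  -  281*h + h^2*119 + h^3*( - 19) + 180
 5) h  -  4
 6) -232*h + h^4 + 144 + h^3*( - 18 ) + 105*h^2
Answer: 6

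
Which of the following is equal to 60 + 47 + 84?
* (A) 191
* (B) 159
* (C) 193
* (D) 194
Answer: A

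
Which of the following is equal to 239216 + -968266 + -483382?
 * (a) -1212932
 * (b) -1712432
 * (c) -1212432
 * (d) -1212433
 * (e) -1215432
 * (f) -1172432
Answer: c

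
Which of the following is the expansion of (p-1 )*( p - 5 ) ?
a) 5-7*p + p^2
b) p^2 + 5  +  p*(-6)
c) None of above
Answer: b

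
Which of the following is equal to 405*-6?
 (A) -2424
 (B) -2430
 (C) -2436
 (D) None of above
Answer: B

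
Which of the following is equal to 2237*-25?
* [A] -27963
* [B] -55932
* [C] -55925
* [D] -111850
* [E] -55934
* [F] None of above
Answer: C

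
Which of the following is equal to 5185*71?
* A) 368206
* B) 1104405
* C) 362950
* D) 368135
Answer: D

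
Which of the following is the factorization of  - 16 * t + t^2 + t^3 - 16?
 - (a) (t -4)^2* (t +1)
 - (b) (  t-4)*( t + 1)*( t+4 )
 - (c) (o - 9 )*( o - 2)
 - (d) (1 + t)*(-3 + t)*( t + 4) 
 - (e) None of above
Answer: b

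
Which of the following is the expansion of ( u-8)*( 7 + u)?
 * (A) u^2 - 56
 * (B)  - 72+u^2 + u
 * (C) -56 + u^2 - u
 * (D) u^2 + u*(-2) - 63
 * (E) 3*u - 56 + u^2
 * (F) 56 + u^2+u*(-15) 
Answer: C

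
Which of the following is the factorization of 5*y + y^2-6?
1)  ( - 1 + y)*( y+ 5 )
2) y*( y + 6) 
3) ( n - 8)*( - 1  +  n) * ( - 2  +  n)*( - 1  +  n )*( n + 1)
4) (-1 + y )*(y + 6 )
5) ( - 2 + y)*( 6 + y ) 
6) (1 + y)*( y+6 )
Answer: 4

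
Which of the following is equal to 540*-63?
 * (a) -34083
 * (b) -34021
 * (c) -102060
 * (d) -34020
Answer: d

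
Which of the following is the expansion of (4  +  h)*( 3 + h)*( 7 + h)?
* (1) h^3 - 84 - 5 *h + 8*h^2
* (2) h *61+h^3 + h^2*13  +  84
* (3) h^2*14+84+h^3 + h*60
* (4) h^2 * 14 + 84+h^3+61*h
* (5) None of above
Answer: 4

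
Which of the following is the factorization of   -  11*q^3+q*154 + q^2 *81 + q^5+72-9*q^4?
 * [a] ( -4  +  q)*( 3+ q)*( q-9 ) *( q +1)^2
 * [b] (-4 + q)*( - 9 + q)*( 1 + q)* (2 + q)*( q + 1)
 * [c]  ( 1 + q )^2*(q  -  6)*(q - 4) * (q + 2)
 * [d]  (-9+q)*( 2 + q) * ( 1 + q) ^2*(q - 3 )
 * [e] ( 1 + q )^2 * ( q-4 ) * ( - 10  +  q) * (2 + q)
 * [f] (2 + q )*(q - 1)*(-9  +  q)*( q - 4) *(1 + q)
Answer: b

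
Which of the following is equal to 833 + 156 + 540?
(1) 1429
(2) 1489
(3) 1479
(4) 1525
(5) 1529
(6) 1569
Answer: 5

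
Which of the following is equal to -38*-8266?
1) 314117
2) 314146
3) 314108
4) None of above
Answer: 3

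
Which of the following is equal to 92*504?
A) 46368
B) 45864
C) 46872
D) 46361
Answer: A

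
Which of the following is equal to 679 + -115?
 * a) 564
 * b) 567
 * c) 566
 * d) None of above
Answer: a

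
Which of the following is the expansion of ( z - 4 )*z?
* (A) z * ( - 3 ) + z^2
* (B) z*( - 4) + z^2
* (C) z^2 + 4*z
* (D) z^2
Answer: B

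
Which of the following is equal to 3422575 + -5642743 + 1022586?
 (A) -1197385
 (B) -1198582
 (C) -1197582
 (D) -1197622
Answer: C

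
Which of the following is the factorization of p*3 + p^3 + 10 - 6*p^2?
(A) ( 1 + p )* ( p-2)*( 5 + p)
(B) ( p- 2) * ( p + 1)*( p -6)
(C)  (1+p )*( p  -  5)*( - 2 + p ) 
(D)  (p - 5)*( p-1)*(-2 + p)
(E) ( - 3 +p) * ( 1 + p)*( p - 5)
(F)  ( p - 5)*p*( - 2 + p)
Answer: C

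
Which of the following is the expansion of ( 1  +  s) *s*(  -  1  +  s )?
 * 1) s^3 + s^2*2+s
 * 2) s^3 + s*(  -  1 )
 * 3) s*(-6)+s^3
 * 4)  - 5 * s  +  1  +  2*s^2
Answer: 2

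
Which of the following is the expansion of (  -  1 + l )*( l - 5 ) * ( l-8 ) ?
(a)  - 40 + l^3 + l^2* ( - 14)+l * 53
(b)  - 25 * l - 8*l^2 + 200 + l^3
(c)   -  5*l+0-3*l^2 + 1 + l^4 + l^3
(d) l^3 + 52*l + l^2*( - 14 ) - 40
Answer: a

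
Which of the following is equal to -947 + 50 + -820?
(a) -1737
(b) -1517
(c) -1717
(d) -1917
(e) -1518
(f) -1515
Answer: c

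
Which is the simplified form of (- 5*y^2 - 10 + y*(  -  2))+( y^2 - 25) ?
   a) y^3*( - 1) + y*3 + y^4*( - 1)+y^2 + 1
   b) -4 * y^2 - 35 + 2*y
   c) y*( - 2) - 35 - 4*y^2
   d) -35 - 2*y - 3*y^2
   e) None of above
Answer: c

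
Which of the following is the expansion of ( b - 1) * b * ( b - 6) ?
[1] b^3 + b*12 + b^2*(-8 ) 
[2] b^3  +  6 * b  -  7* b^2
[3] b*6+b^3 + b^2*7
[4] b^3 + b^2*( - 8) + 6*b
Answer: 2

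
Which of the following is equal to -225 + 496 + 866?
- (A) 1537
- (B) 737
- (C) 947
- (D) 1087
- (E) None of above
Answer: E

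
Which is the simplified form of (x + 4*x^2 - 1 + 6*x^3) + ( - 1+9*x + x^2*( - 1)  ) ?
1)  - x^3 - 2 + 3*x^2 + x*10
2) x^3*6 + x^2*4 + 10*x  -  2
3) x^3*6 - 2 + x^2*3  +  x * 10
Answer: 3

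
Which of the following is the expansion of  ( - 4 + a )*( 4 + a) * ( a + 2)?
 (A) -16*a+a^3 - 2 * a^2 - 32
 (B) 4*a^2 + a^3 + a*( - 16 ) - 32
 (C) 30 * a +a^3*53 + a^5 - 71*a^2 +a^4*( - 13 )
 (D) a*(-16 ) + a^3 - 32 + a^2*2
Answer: D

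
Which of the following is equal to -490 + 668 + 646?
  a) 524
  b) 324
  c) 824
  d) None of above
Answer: c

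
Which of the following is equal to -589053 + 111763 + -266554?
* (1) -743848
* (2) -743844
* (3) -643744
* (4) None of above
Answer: 2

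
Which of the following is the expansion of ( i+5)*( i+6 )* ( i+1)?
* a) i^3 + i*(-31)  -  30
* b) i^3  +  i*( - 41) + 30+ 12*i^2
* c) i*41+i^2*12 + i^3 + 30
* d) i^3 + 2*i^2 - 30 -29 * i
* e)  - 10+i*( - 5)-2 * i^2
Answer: c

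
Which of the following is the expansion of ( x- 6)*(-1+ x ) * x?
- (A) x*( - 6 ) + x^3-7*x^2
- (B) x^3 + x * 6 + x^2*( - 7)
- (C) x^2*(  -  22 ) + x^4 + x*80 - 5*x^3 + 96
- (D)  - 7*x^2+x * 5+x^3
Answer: B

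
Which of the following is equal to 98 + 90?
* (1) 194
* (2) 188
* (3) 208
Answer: 2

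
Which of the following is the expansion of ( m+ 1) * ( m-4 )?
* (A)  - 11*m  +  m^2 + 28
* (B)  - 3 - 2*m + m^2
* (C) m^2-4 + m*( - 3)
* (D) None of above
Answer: C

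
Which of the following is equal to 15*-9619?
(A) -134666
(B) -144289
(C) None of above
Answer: C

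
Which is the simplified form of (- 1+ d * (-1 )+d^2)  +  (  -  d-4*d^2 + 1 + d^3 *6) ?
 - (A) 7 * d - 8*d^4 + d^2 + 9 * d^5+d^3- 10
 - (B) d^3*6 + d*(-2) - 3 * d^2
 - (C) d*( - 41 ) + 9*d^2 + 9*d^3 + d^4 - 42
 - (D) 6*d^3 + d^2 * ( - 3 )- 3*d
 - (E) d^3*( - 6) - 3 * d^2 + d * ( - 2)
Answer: B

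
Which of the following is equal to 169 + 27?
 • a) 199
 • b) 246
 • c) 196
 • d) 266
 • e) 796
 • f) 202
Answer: c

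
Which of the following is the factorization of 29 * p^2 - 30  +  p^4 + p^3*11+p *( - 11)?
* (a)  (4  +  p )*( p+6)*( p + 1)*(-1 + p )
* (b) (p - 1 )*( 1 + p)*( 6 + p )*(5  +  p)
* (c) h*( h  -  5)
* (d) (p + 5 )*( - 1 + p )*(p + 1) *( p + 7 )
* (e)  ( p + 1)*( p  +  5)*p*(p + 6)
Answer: b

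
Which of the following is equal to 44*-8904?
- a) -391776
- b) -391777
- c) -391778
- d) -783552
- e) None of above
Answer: a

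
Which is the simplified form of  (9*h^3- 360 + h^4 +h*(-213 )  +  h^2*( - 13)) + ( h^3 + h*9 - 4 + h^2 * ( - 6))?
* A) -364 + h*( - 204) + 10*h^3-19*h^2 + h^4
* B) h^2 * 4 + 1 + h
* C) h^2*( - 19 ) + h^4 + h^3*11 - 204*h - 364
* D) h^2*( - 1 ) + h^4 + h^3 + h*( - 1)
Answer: A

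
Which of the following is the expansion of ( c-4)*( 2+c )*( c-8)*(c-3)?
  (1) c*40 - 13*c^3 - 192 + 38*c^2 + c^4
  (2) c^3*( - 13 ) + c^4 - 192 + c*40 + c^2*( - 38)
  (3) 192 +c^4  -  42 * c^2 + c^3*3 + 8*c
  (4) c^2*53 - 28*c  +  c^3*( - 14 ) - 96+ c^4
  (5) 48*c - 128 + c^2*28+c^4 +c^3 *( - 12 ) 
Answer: 1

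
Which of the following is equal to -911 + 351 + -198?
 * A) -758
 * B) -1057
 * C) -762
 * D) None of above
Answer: A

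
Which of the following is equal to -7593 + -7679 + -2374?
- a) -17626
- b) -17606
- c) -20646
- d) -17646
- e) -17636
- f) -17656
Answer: d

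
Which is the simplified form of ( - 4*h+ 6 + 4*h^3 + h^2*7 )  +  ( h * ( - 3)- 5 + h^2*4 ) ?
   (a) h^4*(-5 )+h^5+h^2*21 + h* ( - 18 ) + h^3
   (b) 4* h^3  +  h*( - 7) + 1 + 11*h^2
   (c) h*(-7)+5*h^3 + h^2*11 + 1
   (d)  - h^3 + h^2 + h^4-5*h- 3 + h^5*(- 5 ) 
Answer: b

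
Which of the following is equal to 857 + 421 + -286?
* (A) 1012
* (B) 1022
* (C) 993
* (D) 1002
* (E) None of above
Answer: E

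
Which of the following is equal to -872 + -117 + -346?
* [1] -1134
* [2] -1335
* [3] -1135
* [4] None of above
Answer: 2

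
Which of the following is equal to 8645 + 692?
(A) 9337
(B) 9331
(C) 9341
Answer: A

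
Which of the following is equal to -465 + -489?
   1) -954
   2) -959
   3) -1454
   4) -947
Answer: 1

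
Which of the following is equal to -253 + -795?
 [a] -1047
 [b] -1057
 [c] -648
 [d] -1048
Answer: d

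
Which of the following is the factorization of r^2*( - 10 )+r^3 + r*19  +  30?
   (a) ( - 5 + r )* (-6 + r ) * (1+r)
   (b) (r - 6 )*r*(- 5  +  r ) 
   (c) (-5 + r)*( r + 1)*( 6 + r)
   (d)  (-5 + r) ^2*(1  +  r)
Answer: a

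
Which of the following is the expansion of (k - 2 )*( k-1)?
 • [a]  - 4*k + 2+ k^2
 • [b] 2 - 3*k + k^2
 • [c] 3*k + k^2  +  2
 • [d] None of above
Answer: b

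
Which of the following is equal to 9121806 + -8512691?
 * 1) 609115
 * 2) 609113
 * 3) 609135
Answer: 1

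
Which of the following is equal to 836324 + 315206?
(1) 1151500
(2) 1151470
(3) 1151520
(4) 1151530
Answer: 4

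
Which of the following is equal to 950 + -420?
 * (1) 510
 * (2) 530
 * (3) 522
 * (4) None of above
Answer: 2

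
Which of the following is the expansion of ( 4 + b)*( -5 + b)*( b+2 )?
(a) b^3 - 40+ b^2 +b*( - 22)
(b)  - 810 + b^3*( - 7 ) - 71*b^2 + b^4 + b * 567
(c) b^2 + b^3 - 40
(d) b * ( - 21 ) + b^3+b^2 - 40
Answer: a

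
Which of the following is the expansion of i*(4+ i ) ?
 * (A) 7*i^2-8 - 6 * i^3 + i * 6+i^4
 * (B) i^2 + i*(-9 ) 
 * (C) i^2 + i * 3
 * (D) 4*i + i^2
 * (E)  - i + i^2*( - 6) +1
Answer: D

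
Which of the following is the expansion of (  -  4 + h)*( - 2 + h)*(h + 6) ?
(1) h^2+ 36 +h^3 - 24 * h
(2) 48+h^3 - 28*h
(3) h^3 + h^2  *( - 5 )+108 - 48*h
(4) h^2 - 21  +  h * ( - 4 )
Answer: 2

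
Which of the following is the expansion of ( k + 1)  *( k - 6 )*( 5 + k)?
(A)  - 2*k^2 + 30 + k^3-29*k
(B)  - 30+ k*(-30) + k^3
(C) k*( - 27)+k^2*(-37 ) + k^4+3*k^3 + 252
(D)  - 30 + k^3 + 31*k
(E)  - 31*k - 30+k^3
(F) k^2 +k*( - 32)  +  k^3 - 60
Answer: E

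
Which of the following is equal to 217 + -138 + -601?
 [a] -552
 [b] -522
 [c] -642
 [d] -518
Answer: b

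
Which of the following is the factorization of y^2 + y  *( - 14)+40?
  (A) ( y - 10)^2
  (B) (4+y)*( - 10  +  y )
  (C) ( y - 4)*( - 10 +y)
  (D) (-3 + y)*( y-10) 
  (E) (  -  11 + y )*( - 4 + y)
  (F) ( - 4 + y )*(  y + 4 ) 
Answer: C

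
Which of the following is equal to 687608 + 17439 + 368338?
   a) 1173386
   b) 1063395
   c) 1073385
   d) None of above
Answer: c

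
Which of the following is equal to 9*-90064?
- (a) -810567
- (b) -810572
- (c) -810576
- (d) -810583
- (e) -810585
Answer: c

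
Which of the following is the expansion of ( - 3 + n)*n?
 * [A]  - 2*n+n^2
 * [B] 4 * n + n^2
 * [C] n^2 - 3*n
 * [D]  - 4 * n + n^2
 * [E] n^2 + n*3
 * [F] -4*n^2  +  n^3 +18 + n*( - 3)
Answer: C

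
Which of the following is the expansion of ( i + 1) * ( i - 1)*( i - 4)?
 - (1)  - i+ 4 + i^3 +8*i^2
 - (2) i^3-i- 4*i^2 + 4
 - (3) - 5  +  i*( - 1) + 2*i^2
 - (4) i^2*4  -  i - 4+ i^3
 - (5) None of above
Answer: 2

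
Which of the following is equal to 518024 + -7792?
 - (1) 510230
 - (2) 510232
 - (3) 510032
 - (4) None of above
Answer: 2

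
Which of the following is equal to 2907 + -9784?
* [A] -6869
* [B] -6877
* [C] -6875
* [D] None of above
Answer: B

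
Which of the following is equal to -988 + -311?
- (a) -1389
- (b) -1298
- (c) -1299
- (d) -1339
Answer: c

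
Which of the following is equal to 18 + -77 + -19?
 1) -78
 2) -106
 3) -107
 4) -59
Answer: 1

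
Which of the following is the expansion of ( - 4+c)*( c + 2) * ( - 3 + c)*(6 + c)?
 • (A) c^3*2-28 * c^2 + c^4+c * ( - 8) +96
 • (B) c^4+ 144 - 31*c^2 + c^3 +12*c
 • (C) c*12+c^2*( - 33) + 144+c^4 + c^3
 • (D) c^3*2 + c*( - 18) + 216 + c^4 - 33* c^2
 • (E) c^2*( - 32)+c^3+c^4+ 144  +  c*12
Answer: E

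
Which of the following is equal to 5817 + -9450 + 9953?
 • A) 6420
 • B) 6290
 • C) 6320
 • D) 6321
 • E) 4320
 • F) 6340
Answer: C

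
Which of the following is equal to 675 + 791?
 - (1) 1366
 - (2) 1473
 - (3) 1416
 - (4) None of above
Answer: 4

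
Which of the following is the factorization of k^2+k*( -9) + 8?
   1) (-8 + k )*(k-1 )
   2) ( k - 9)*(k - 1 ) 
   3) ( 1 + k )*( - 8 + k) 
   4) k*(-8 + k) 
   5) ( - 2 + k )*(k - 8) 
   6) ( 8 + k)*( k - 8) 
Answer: 1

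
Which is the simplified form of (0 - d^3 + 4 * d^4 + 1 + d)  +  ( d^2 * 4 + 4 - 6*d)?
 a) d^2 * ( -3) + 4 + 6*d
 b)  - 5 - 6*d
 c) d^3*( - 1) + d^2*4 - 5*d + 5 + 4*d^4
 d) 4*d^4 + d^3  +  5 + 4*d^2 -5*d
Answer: c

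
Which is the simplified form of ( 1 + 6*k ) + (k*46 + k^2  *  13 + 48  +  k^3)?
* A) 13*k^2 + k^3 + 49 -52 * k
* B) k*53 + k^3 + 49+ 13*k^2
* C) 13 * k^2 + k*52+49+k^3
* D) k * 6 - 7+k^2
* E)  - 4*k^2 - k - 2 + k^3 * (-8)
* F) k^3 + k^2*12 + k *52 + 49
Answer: C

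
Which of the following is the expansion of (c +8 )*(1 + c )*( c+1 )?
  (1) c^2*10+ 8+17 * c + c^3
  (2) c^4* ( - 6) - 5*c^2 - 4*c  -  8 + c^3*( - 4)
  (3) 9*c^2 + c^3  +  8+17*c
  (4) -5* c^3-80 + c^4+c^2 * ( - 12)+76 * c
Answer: 1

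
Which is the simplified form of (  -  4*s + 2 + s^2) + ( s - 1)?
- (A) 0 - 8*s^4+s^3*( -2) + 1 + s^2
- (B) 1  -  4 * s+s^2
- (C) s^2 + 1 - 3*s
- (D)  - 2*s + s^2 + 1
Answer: C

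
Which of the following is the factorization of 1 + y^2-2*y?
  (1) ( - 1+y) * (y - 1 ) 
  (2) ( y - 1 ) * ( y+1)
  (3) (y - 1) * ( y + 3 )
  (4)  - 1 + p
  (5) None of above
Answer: 1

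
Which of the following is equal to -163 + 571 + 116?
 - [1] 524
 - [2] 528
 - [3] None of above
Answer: 1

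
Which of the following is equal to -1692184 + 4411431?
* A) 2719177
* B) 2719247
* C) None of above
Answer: B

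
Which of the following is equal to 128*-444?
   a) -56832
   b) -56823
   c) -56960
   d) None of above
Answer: a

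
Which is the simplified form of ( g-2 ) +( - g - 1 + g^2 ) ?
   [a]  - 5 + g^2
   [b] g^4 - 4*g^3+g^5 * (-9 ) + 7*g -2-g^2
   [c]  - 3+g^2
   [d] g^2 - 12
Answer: c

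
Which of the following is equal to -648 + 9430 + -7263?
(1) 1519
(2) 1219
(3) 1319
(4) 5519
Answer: 1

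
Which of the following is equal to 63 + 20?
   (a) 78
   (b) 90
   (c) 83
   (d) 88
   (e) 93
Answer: c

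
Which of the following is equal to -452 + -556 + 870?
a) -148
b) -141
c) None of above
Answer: c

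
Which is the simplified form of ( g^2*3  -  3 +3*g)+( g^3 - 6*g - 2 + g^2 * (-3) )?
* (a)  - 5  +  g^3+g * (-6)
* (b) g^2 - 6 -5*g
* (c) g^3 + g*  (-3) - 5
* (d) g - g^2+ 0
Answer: c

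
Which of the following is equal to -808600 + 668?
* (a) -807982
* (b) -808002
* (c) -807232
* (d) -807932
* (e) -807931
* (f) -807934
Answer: d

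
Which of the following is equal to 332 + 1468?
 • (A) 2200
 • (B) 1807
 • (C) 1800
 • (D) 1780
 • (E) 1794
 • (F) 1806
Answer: C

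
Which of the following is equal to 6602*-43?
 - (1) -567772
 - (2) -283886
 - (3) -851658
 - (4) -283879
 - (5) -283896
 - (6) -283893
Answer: 2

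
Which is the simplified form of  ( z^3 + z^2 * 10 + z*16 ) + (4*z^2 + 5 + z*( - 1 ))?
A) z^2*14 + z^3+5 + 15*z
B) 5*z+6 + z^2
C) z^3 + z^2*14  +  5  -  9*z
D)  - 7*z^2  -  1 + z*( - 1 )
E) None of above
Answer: A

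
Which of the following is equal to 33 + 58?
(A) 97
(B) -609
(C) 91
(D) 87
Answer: C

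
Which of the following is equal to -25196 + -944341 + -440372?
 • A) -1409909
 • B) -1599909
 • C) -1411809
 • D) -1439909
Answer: A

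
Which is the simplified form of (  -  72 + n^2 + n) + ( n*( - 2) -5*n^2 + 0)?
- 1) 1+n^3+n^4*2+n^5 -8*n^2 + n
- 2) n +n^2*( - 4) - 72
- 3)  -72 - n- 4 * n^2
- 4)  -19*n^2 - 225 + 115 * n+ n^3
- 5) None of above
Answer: 3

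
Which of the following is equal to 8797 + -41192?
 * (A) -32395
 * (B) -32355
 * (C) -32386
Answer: A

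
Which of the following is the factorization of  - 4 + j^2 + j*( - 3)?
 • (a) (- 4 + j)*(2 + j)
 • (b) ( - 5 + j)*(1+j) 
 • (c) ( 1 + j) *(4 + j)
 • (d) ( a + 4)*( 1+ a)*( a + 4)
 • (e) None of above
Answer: e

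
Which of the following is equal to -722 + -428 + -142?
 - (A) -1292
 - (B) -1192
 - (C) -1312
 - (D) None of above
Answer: A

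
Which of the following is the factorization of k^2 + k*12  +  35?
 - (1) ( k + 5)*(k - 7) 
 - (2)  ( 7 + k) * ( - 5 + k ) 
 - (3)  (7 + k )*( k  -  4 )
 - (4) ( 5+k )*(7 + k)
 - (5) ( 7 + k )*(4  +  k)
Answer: 4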